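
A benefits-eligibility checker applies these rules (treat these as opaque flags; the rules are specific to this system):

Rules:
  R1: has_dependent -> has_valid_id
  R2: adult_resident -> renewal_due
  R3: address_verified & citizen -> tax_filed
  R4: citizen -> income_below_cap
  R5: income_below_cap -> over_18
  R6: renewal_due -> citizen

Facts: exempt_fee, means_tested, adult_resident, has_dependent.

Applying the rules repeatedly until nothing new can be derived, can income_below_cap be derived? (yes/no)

Round 1 fires R1, R2, giving has_valid_id, renewal_due.
Round 2 fires R6, giving citizen.
Round 3 fires R4, giving income_below_cap.
Round 4 fires R5, giving over_18.
income_below_cap appears in round 3, so it is derivable.

yes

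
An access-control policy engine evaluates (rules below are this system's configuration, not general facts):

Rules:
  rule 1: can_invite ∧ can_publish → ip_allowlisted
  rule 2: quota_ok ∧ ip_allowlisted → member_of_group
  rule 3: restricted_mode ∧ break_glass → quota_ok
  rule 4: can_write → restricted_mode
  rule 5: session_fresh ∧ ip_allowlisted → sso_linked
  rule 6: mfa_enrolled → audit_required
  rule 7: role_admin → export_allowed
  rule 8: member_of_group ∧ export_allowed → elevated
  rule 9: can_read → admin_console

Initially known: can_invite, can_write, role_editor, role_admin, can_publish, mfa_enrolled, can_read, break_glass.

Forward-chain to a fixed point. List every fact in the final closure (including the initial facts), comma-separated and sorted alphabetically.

admin_console, audit_required, break_glass, can_invite, can_publish, can_read, can_write, elevated, export_allowed, ip_allowlisted, member_of_group, mfa_enrolled, quota_ok, restricted_mode, role_admin, role_editor

Round 1: rule 1 [can_invite ∧ can_publish → ip_allowlisted]; rule 4 [can_write → restricted_mode]; rule 6 [mfa_enrolled → audit_required]; rule 7 [role_admin → export_allowed]; rule 9 [can_read → admin_console]. New: ip_allowlisted, restricted_mode, audit_required, export_allowed, admin_console.
Round 2: rule 3 [restricted_mode ∧ break_glass → quota_ok]. New: quota_ok.
Round 3: rule 2 [quota_ok ∧ ip_allowlisted → member_of_group]. New: member_of_group.
Round 4: rule 8 [member_of_group ∧ export_allowed → elevated]. New: elevated.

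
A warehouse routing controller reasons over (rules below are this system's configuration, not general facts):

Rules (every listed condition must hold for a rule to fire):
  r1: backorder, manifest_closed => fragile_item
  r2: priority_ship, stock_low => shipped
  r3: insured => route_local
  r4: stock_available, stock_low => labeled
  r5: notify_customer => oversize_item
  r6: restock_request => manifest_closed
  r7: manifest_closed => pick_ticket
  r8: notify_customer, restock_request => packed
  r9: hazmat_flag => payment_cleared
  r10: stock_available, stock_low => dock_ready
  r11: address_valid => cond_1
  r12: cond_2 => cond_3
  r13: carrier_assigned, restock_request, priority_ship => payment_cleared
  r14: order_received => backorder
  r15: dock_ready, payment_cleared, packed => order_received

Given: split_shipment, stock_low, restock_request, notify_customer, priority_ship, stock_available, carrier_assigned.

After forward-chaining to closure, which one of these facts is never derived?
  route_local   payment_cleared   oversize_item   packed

route_local

Round 1 — r2, r4, r5, r6, r8, r10, r13, derive shipped, labeled, oversize_item, manifest_closed, packed, dock_ready, payment_cleared.
Round 2 — r7, r15, derive pick_ticket, order_received.
Round 3 — r14, derive backorder.
Round 4 — r1, derive fragile_item.
Derived: packed (round 1), oversize_item (round 1), payment_cleared (round 1). route_local never appears in any round.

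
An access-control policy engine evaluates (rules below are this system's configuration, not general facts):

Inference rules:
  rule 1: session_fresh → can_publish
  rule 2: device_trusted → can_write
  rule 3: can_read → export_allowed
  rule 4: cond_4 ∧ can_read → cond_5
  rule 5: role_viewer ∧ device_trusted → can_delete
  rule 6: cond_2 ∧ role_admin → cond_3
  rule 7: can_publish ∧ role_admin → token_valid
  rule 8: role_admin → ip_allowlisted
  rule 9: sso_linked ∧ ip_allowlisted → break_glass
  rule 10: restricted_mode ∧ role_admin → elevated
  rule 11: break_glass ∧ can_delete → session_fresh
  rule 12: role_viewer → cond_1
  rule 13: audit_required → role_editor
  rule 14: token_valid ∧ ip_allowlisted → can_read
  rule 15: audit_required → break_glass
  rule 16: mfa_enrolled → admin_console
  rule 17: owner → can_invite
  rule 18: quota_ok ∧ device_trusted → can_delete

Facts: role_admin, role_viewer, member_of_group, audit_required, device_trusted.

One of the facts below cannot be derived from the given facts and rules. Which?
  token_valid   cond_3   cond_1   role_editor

cond_3

Round 1: rule 2 [device_trusted → can_write]; rule 5 [role_viewer ∧ device_trusted → can_delete]; rule 8 [role_admin → ip_allowlisted]; rule 12 [role_viewer → cond_1]; rule 13 [audit_required → role_editor]; rule 15 [audit_required → break_glass]. New: can_write, can_delete, ip_allowlisted, cond_1, role_editor, break_glass.
Round 2: rule 11 [break_glass ∧ can_delete → session_fresh]. New: session_fresh.
Round 3: rule 1 [session_fresh → can_publish]. New: can_publish.
Round 4: rule 7 [can_publish ∧ role_admin → token_valid]. New: token_valid.
Round 5: rule 14 [token_valid ∧ ip_allowlisted → can_read]. New: can_read.
Round 6: rule 3 [can_read → export_allowed]. New: export_allowed.
Derived: token_valid (round 4), role_editor (round 1), cond_1 (round 1). cond_3 never appears in any round.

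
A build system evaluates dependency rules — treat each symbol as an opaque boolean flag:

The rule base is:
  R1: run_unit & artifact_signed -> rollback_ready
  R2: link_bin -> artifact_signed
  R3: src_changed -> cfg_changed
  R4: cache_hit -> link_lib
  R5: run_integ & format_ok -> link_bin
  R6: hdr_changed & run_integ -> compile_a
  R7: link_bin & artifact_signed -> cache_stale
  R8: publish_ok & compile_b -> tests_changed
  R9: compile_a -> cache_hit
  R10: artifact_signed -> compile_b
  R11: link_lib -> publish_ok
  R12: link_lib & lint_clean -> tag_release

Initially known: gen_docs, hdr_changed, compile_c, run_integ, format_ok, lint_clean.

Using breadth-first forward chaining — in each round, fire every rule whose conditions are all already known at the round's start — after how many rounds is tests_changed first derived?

Round 1: R5 [run_integ & format_ok -> link_bin]; R6 [hdr_changed & run_integ -> compile_a]. Adds link_bin, compile_a.
Round 2: R2 [link_bin -> artifact_signed]; R9 [compile_a -> cache_hit]. Adds artifact_signed, cache_hit.
Round 3: R4 [cache_hit -> link_lib]; R7 [link_bin & artifact_signed -> cache_stale]; R10 [artifact_signed -> compile_b]. Adds link_lib, cache_stale, compile_b.
Round 4: R11 [link_lib -> publish_ok]; R12 [link_lib & lint_clean -> tag_release]. Adds publish_ok, tag_release.
Round 5: R8 [publish_ok & compile_b -> tests_changed]. Adds tests_changed.
tests_changed first appears in round 5.

5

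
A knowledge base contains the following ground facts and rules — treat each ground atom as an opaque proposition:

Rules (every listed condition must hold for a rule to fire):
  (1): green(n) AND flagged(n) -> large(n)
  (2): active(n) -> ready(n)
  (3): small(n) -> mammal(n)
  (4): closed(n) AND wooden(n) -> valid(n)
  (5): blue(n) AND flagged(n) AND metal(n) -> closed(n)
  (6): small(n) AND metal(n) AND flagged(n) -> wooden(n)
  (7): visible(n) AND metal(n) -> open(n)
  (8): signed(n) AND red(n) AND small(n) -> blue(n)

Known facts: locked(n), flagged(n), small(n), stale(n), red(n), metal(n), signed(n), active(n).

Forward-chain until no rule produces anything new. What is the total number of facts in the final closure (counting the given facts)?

14

Round 1: (2) [active(n) -> ready(n)]; (3) [small(n) -> mammal(n)]; (6) [small(n) AND metal(n) AND flagged(n) -> wooden(n)]; (8) [signed(n) AND red(n) AND small(n) -> blue(n)]. New: ready(n), mammal(n), wooden(n), blue(n).
Round 2: (5) [blue(n) AND flagged(n) AND metal(n) -> closed(n)]. New: closed(n).
Round 3: (4) [closed(n) AND wooden(n) -> valid(n)]. New: valid(n).
Closure: {active(n), blue(n), closed(n), flagged(n), locked(n), mammal(n), metal(n), ready(n), red(n), signed(n), small(n), stale(n), valid(n), wooden(n)} — 14 facts.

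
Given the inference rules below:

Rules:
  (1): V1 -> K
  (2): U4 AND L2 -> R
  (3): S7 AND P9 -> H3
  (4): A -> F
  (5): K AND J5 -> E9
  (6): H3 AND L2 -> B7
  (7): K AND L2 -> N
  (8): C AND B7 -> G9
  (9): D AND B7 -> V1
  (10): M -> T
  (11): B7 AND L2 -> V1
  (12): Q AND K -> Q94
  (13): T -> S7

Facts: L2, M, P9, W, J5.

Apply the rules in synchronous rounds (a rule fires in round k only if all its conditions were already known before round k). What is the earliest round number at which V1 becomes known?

Round 1: (10) [M -> T]. New: T.
Round 2: (13) [T -> S7]. New: S7.
Round 3: (3) [S7 AND P9 -> H3]. New: H3.
Round 4: (6) [H3 AND L2 -> B7]. New: B7.
Round 5: (11) [B7 AND L2 -> V1]. New: V1.
V1 first appears in round 5.

5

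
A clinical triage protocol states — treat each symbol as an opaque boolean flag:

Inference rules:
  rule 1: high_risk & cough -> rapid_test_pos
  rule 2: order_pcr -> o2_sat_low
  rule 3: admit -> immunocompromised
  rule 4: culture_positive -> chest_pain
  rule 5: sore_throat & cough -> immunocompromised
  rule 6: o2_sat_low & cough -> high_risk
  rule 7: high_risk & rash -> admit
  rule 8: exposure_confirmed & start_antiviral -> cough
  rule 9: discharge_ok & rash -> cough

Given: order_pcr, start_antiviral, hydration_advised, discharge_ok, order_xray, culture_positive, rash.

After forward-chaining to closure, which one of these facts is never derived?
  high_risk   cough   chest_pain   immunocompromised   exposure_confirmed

exposure_confirmed

[1] rule 2 [order_pcr -> o2_sat_low]; rule 4 [culture_positive -> chest_pain]; rule 9 [discharge_ok & rash -> cough]. ⇒ new: o2_sat_low, chest_pain, cough.
[2] rule 6 [o2_sat_low & cough -> high_risk]. ⇒ new: high_risk.
[3] rule 1 [high_risk & cough -> rapid_test_pos]; rule 7 [high_risk & rash -> admit]. ⇒ new: rapid_test_pos, admit.
[4] rule 3 [admit -> immunocompromised]. ⇒ new: immunocompromised.
Derived: cough (round 1), high_risk (round 2), immunocompromised (round 4), chest_pain (round 1). exposure_confirmed never appears in any round.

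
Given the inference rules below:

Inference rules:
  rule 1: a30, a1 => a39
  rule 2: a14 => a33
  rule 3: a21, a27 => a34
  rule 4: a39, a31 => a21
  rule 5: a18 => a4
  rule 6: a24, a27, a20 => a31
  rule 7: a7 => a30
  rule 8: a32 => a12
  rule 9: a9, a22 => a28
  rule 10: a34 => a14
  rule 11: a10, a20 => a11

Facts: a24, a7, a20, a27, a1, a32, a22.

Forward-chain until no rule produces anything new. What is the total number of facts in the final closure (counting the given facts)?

Round 1: rule 6 [a24, a27, a20 => a31]; rule 7 [a7 => a30]; rule 8 [a32 => a12]. Adds a31, a30, a12.
Round 2: rule 1 [a30, a1 => a39]. Adds a39.
Round 3: rule 4 [a39, a31 => a21]. Adds a21.
Round 4: rule 3 [a21, a27 => a34]. Adds a34.
Round 5: rule 10 [a34 => a14]. Adds a14.
Round 6: rule 2 [a14 => a33]. Adds a33.
Closure: {a1, a12, a14, a20, a21, a22, a24, a27, a30, a31, a32, a33, a34, a39, a7} — 15 facts.

15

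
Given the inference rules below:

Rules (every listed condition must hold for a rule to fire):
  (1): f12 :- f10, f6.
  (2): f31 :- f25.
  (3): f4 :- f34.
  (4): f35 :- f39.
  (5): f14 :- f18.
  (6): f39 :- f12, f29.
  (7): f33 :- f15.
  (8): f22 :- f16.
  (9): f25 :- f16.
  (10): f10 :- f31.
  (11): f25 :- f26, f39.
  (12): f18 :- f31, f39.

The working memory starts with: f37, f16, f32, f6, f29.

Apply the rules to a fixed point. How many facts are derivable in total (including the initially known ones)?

14

Round 1 fires (8), (9), giving f22, f25.
Round 2 fires (2), giving f31.
Round 3 fires (10), giving f10.
Round 4 fires (1), giving f12.
Round 5 fires (6), giving f39.
Round 6 fires (4), (12), giving f35, f18.
Round 7 fires (5), giving f14.
Closure: {f10, f12, f14, f16, f18, f22, f25, f29, f31, f32, f35, f37, f39, f6} — 14 facts.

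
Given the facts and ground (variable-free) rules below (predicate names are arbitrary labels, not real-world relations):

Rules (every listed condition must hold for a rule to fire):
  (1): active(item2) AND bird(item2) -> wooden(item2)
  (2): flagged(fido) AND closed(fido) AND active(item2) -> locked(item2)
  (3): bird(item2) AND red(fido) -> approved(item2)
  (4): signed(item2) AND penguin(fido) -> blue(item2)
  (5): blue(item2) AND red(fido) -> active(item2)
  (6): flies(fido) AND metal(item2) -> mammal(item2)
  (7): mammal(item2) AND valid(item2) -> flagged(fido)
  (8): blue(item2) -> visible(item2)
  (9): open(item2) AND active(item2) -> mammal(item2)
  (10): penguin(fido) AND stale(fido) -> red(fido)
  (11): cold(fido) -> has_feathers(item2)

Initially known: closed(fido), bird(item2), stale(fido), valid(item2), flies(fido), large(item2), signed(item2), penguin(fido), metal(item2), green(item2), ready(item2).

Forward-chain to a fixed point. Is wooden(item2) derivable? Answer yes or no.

yes

Round 1: (4) [signed(item2) AND penguin(fido) -> blue(item2)]; (6) [flies(fido) AND metal(item2) -> mammal(item2)]; (10) [penguin(fido) AND stale(fido) -> red(fido)]. Adds blue(item2), mammal(item2), red(fido).
Round 2: (3) [bird(item2) AND red(fido) -> approved(item2)]; (5) [blue(item2) AND red(fido) -> active(item2)]; (7) [mammal(item2) AND valid(item2) -> flagged(fido)]; (8) [blue(item2) -> visible(item2)]. Adds approved(item2), active(item2), flagged(fido), visible(item2).
Round 3: (1) [active(item2) AND bird(item2) -> wooden(item2)]; (2) [flagged(fido) AND closed(fido) AND active(item2) -> locked(item2)]. Adds wooden(item2), locked(item2).
wooden(item2) appears in round 3, so it is derivable.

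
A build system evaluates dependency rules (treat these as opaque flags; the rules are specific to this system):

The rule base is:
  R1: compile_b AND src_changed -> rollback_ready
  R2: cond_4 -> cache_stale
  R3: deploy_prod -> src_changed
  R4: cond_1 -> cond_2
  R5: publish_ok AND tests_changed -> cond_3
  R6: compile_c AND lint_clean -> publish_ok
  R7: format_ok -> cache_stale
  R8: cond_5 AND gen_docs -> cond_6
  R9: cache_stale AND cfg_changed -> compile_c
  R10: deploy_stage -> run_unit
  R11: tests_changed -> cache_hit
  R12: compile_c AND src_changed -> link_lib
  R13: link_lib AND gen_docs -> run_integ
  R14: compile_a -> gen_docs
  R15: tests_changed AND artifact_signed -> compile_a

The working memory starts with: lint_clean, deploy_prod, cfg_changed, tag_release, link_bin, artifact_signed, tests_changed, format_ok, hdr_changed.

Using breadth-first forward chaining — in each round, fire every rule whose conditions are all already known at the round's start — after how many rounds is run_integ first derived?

4

Round 1 — R3, R7, R11, R15, derive src_changed, cache_stale, cache_hit, compile_a.
Round 2 — R9, R14, derive compile_c, gen_docs.
Round 3 — R6, R12, derive publish_ok, link_lib.
Round 4 — R5, R13, derive cond_3, run_integ.
run_integ first appears in round 4.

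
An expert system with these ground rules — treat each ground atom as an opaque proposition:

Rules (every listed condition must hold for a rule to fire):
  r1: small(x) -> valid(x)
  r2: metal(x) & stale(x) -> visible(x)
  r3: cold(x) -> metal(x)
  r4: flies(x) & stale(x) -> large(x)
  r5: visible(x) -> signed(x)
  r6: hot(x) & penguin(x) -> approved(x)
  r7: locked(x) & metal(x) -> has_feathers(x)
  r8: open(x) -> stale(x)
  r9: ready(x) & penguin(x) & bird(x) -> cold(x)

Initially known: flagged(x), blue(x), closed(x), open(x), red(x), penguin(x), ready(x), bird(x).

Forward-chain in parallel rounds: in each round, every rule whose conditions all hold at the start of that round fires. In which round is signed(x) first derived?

4

[1] r8 [open(x) -> stale(x)]; r9 [ready(x) & penguin(x) & bird(x) -> cold(x)]. ⇒ new: stale(x), cold(x).
[2] r3 [cold(x) -> metal(x)]. ⇒ new: metal(x).
[3] r2 [metal(x) & stale(x) -> visible(x)]. ⇒ new: visible(x).
[4] r5 [visible(x) -> signed(x)]. ⇒ new: signed(x).
signed(x) first appears in round 4.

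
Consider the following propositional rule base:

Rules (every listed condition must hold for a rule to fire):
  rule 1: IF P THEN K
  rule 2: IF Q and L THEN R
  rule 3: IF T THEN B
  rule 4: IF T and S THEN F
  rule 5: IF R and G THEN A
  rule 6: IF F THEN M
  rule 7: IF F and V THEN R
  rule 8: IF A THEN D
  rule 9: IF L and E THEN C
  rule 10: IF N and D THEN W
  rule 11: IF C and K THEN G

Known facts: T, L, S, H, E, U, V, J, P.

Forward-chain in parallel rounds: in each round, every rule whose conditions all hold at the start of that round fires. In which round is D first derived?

Round 1 — rule 1, rule 3, rule 4, rule 9, derive K, B, F, C.
Round 2 — rule 6, rule 7, rule 11, derive M, R, G.
Round 3 — rule 5, derive A.
Round 4 — rule 8, derive D.
D first appears in round 4.

4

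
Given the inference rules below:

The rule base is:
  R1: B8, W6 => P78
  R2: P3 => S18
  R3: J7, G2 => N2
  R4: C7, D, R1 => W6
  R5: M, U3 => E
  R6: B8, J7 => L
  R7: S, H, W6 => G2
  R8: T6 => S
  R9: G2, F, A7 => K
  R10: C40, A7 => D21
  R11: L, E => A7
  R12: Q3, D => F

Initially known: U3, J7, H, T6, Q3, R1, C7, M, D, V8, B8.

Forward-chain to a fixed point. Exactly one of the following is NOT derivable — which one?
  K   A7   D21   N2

Round 1: R4 [C7, D, R1 => W6]; R5 [M, U3 => E]; R6 [B8, J7 => L]; R8 [T6 => S]; R12 [Q3, D => F]. Adds W6, E, L, S, F.
Round 2: R1 [B8, W6 => P78]; R7 [S, H, W6 => G2]; R11 [L, E => A7]. Adds P78, G2, A7.
Round 3: R3 [J7, G2 => N2]; R9 [G2, F, A7 => K]. Adds N2, K.
Derived: A7 (round 2), K (round 3), N2 (round 3). D21 never appears in any round.

D21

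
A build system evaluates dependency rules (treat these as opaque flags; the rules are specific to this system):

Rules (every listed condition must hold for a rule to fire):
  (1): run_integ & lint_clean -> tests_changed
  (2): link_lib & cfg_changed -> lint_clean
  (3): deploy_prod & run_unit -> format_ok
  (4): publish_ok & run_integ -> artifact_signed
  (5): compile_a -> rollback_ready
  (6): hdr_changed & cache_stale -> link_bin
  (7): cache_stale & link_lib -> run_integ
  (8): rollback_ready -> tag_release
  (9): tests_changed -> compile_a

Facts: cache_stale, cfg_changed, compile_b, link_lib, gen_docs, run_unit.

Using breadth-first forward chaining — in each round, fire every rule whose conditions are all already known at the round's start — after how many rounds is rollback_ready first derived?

Round 1: (2) [link_lib & cfg_changed -> lint_clean]; (7) [cache_stale & link_lib -> run_integ]. Adds lint_clean, run_integ.
Round 2: (1) [run_integ & lint_clean -> tests_changed]. Adds tests_changed.
Round 3: (9) [tests_changed -> compile_a]. Adds compile_a.
Round 4: (5) [compile_a -> rollback_ready]. Adds rollback_ready.
rollback_ready first appears in round 4.

4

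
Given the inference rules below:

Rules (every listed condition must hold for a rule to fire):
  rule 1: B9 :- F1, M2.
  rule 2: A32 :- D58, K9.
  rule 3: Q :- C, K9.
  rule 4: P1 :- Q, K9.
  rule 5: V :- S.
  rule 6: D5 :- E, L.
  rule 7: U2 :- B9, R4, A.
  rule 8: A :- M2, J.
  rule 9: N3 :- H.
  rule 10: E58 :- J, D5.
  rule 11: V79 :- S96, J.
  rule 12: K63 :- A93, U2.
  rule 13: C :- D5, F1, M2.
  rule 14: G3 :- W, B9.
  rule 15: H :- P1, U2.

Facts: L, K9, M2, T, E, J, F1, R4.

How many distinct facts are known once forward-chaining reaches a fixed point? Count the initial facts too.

18

Round 1: rule 1 [B9 :- F1, M2.]; rule 6 [D5 :- E, L.]; rule 8 [A :- M2, J.]. New: B9, D5, A.
Round 2: rule 7 [U2 :- B9, R4, A.]; rule 10 [E58 :- J, D5.]; rule 13 [C :- D5, F1, M2.]. New: U2, E58, C.
Round 3: rule 3 [Q :- C, K9.]. New: Q.
Round 4: rule 4 [P1 :- Q, K9.]. New: P1.
Round 5: rule 15 [H :- P1, U2.]. New: H.
Round 6: rule 9 [N3 :- H.]. New: N3.
Closure: {A, B9, C, D5, E, E58, F1, H, J, K9, L, M2, N3, P1, Q, R4, T, U2} — 18 facts.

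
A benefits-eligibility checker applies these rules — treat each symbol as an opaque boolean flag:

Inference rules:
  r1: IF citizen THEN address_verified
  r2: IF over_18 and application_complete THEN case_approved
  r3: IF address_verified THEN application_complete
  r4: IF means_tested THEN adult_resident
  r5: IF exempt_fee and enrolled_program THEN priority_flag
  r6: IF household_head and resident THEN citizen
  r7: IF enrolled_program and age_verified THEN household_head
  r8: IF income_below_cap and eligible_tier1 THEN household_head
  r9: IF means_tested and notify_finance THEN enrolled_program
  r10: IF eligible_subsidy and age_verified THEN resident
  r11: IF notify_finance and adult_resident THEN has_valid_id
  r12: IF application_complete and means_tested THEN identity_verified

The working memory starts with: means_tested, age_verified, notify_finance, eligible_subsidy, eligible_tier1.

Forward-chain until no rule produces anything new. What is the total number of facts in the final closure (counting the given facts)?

[1] r4 [IF means_tested THEN adult_resident]; r9 [IF means_tested and notify_finance THEN enrolled_program]; r10 [IF eligible_subsidy and age_verified THEN resident]. ⇒ new: adult_resident, enrolled_program, resident.
[2] r7 [IF enrolled_program and age_verified THEN household_head]; r11 [IF notify_finance and adult_resident THEN has_valid_id]. ⇒ new: household_head, has_valid_id.
[3] r6 [IF household_head and resident THEN citizen]. ⇒ new: citizen.
[4] r1 [IF citizen THEN address_verified]. ⇒ new: address_verified.
[5] r3 [IF address_verified THEN application_complete]. ⇒ new: application_complete.
[6] r12 [IF application_complete and means_tested THEN identity_verified]. ⇒ new: identity_verified.
Closure: {address_verified, adult_resident, age_verified, application_complete, citizen, eligible_subsidy, eligible_tier1, enrolled_program, has_valid_id, household_head, identity_verified, means_tested, notify_finance, resident} — 14 facts.

14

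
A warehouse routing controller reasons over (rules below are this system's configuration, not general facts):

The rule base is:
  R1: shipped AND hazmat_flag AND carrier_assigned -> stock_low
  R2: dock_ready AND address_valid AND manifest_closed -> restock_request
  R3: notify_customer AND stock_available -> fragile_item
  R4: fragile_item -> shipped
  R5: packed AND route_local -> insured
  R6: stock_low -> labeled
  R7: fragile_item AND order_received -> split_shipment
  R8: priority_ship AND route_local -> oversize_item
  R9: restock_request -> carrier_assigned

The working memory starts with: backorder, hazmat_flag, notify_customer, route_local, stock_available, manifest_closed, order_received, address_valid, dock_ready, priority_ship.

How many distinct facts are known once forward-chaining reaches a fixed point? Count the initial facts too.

18

Round 1 — R2, R3, R8, derive restock_request, fragile_item, oversize_item.
Round 2 — R4, R7, R9, derive shipped, split_shipment, carrier_assigned.
Round 3 — R1, derive stock_low.
Round 4 — R6, derive labeled.
Closure: {address_valid, backorder, carrier_assigned, dock_ready, fragile_item, hazmat_flag, labeled, manifest_closed, notify_customer, order_received, oversize_item, priority_ship, restock_request, route_local, shipped, split_shipment, stock_available, stock_low} — 18 facts.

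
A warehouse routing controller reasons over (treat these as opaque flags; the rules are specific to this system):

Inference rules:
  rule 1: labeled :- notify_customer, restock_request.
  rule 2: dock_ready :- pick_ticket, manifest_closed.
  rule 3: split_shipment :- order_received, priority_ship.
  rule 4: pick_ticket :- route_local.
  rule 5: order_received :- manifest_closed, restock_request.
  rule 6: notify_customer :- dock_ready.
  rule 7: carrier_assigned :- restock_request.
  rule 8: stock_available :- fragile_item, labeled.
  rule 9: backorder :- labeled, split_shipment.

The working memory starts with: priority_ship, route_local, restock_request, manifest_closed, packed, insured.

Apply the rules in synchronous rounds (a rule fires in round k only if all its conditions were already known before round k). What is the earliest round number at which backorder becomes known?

[1] rule 4 [pick_ticket :- route_local.]; rule 5 [order_received :- manifest_closed, restock_request.]; rule 7 [carrier_assigned :- restock_request.]. ⇒ new: pick_ticket, order_received, carrier_assigned.
[2] rule 2 [dock_ready :- pick_ticket, manifest_closed.]; rule 3 [split_shipment :- order_received, priority_ship.]. ⇒ new: dock_ready, split_shipment.
[3] rule 6 [notify_customer :- dock_ready.]. ⇒ new: notify_customer.
[4] rule 1 [labeled :- notify_customer, restock_request.]. ⇒ new: labeled.
[5] rule 9 [backorder :- labeled, split_shipment.]. ⇒ new: backorder.
backorder first appears in round 5.

5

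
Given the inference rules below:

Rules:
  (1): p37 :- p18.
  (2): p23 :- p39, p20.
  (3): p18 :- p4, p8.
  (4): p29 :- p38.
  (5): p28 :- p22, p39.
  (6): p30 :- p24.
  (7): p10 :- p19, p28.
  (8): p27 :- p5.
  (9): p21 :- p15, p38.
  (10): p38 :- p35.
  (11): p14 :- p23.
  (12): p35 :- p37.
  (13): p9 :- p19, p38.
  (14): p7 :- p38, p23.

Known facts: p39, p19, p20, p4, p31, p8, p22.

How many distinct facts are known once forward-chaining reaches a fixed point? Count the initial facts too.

18

Round 1 fires (2), (3), (5), giving p23, p18, p28.
Round 2 fires (1), (7), (11), giving p37, p10, p14.
Round 3 fires (12), giving p35.
Round 4 fires (10), giving p38.
Round 5 fires (4), (13), (14), giving p29, p9, p7.
Closure: {p10, p14, p18, p19, p20, p22, p23, p28, p29, p31, p35, p37, p38, p39, p4, p7, p8, p9} — 18 facts.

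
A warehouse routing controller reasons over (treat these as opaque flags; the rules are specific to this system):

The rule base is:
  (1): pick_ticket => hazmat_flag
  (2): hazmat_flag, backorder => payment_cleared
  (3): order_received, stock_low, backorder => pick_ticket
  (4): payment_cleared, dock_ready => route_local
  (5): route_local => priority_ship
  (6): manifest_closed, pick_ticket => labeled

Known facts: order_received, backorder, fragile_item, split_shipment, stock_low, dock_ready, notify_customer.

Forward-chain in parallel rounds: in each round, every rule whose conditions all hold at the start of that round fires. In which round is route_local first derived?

[1] (3) [order_received, stock_low, backorder => pick_ticket]. ⇒ new: pick_ticket.
[2] (1) [pick_ticket => hazmat_flag]. ⇒ new: hazmat_flag.
[3] (2) [hazmat_flag, backorder => payment_cleared]. ⇒ new: payment_cleared.
[4] (4) [payment_cleared, dock_ready => route_local]. ⇒ new: route_local.
route_local first appears in round 4.

4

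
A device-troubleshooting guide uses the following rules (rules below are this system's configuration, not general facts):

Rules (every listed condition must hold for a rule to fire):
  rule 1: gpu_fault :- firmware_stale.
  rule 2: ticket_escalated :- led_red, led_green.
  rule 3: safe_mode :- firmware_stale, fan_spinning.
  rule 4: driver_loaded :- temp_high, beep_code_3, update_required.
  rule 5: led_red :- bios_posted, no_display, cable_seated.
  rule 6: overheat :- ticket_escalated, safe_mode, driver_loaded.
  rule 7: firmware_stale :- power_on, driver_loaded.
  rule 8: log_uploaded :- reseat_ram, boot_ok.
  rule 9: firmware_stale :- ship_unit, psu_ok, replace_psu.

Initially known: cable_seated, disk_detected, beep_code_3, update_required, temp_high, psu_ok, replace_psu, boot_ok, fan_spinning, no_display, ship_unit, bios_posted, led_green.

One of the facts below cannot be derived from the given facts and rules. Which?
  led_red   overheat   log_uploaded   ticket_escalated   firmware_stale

[1] rule 4 [driver_loaded :- temp_high, beep_code_3, update_required.]; rule 5 [led_red :- bios_posted, no_display, cable_seated.]; rule 9 [firmware_stale :- ship_unit, psu_ok, replace_psu.]. ⇒ new: driver_loaded, led_red, firmware_stale.
[2] rule 1 [gpu_fault :- firmware_stale.]; rule 2 [ticket_escalated :- led_red, led_green.]; rule 3 [safe_mode :- firmware_stale, fan_spinning.]. ⇒ new: gpu_fault, ticket_escalated, safe_mode.
[3] rule 6 [overheat :- ticket_escalated, safe_mode, driver_loaded.]. ⇒ new: overheat.
Derived: firmware_stale (round 1), led_red (round 1), ticket_escalated (round 2), overheat (round 3). log_uploaded never appears in any round.

log_uploaded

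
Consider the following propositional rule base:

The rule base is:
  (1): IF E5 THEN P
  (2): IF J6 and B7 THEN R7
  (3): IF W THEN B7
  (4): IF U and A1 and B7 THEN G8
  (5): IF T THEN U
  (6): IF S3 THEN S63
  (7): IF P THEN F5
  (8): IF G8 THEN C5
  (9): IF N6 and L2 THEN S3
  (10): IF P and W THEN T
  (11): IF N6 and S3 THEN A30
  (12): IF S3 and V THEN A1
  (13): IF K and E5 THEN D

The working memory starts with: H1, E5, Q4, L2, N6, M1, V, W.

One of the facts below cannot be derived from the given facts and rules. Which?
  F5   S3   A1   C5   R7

Round 1 — (1), (3), (9), derive P, B7, S3.
Round 2 — (6), (7), (10), (11), (12), derive S63, F5, T, A30, A1.
Round 3 — (5), derive U.
Round 4 — (4), derive G8.
Round 5 — (8), derive C5.
Derived: A1 (round 2), F5 (round 2), C5 (round 5), S3 (round 1). R7 never appears in any round.

R7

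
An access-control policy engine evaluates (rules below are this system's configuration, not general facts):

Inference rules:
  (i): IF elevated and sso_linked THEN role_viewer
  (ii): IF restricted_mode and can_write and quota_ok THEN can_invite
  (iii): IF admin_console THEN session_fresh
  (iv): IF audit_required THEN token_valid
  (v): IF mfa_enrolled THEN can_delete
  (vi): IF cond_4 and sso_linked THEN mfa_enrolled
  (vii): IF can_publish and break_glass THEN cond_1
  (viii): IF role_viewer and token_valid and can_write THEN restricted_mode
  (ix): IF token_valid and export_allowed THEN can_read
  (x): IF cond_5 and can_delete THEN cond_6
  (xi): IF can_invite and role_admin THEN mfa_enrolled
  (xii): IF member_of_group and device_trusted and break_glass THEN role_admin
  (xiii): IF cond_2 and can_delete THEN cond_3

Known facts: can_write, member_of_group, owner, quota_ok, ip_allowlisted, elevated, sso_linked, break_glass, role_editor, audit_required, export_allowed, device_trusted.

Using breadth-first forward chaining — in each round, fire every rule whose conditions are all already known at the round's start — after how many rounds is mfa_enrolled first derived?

4

Round 1 fires (i), (iv), (xii), giving role_viewer, token_valid, role_admin.
Round 2 fires (viii), (ix), giving restricted_mode, can_read.
Round 3 fires (ii), giving can_invite.
Round 4 fires (xi), giving mfa_enrolled.
mfa_enrolled first appears in round 4.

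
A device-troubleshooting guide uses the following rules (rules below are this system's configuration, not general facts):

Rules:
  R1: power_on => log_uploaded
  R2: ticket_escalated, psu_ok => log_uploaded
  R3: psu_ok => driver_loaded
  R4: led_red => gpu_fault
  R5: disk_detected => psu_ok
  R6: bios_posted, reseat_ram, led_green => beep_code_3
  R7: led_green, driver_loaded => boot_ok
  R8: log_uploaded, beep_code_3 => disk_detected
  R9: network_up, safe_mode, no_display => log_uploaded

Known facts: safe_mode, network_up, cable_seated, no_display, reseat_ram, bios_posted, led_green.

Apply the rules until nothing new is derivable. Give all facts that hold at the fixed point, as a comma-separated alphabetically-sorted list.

beep_code_3, bios_posted, boot_ok, cable_seated, disk_detected, driver_loaded, led_green, log_uploaded, network_up, no_display, psu_ok, reseat_ram, safe_mode

Round 1: R6 [bios_posted, reseat_ram, led_green => beep_code_3]; R9 [network_up, safe_mode, no_display => log_uploaded]. Adds beep_code_3, log_uploaded.
Round 2: R8 [log_uploaded, beep_code_3 => disk_detected]. Adds disk_detected.
Round 3: R5 [disk_detected => psu_ok]. Adds psu_ok.
Round 4: R3 [psu_ok => driver_loaded]. Adds driver_loaded.
Round 5: R7 [led_green, driver_loaded => boot_ok]. Adds boot_ok.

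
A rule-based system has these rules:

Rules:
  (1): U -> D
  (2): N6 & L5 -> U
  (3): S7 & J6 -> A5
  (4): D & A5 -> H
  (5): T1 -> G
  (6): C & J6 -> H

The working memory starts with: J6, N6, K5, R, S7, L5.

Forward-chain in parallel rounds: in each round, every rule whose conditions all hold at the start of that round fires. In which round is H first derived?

3

Round 1: (2) [N6 & L5 -> U]; (3) [S7 & J6 -> A5]. New: U, A5.
Round 2: (1) [U -> D]. New: D.
Round 3: (4) [D & A5 -> H]. New: H.
H first appears in round 3.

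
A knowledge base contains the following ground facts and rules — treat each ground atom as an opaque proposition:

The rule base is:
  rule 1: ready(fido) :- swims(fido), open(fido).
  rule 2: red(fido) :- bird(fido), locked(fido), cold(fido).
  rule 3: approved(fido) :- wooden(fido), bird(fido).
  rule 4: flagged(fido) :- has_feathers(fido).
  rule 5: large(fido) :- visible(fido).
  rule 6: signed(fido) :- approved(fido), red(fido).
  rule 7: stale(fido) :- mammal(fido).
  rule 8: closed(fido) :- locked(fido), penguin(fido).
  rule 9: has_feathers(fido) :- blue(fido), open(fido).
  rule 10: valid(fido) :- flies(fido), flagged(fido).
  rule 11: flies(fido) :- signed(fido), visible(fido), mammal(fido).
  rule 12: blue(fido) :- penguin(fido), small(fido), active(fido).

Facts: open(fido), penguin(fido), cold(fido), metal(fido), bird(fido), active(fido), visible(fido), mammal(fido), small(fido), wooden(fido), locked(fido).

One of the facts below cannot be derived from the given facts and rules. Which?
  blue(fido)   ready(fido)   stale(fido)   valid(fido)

ready(fido)

[1] rule 2 [red(fido) :- bird(fido), locked(fido), cold(fido).]; rule 3 [approved(fido) :- wooden(fido), bird(fido).]; rule 5 [large(fido) :- visible(fido).]; rule 7 [stale(fido) :- mammal(fido).]; rule 8 [closed(fido) :- locked(fido), penguin(fido).]; rule 12 [blue(fido) :- penguin(fido), small(fido), active(fido).]. ⇒ new: red(fido), approved(fido), large(fido), stale(fido), closed(fido), blue(fido).
[2] rule 6 [signed(fido) :- approved(fido), red(fido).]; rule 9 [has_feathers(fido) :- blue(fido), open(fido).]. ⇒ new: signed(fido), has_feathers(fido).
[3] rule 4 [flagged(fido) :- has_feathers(fido).]; rule 11 [flies(fido) :- signed(fido), visible(fido), mammal(fido).]. ⇒ new: flagged(fido), flies(fido).
[4] rule 10 [valid(fido) :- flies(fido), flagged(fido).]. ⇒ new: valid(fido).
Derived: stale(fido) (round 1), blue(fido) (round 1), valid(fido) (round 4). ready(fido) never appears in any round.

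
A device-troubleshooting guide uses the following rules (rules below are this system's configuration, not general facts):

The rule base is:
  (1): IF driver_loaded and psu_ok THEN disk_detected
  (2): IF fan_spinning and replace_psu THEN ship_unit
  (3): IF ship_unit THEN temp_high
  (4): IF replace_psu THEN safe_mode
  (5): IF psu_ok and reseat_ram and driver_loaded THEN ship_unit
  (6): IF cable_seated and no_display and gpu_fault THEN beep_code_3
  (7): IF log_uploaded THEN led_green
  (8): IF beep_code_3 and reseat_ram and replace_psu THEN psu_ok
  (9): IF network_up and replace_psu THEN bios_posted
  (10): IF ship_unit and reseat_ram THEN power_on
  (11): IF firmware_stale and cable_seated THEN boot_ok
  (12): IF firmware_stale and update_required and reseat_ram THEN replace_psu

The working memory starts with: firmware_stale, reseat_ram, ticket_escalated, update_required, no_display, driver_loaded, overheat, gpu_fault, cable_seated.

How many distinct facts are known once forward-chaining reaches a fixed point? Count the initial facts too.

18

Round 1 fires (6), (11), (12), giving beep_code_3, boot_ok, replace_psu.
Round 2 fires (4), (8), giving safe_mode, psu_ok.
Round 3 fires (1), (5), giving disk_detected, ship_unit.
Round 4 fires (3), (10), giving temp_high, power_on.
Closure: {beep_code_3, boot_ok, cable_seated, disk_detected, driver_loaded, firmware_stale, gpu_fault, no_display, overheat, power_on, psu_ok, replace_psu, reseat_ram, safe_mode, ship_unit, temp_high, ticket_escalated, update_required} — 18 facts.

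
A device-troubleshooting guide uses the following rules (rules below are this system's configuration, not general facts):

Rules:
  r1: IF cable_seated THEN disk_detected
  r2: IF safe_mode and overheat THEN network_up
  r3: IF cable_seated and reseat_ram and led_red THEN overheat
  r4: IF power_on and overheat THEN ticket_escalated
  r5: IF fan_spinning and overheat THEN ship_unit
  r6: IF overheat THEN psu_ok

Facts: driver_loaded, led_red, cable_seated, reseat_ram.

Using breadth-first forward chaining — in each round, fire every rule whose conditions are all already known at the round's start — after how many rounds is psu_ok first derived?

[1] r1 [IF cable_seated THEN disk_detected]; r3 [IF cable_seated and reseat_ram and led_red THEN overheat]. ⇒ new: disk_detected, overheat.
[2] r6 [IF overheat THEN psu_ok]. ⇒ new: psu_ok.
psu_ok first appears in round 2.

2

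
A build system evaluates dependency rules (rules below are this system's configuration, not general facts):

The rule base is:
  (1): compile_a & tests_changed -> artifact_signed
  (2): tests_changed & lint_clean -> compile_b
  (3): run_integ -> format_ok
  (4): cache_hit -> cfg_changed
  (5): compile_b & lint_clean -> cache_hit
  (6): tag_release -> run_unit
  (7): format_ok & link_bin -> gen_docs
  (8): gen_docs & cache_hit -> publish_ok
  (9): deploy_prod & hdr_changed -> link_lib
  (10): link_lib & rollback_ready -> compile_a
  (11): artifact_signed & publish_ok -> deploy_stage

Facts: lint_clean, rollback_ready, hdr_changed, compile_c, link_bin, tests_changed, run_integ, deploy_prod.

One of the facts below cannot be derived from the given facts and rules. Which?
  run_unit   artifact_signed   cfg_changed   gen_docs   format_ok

run_unit

Round 1: (2) [tests_changed & lint_clean -> compile_b]; (3) [run_integ -> format_ok]; (9) [deploy_prod & hdr_changed -> link_lib]. Adds compile_b, format_ok, link_lib.
Round 2: (5) [compile_b & lint_clean -> cache_hit]; (7) [format_ok & link_bin -> gen_docs]; (10) [link_lib & rollback_ready -> compile_a]. Adds cache_hit, gen_docs, compile_a.
Round 3: (1) [compile_a & tests_changed -> artifact_signed]; (4) [cache_hit -> cfg_changed]; (8) [gen_docs & cache_hit -> publish_ok]. Adds artifact_signed, cfg_changed, publish_ok.
Round 4: (11) [artifact_signed & publish_ok -> deploy_stage]. Adds deploy_stage.
Derived: cfg_changed (round 3), artifact_signed (round 3), gen_docs (round 2), format_ok (round 1). run_unit never appears in any round.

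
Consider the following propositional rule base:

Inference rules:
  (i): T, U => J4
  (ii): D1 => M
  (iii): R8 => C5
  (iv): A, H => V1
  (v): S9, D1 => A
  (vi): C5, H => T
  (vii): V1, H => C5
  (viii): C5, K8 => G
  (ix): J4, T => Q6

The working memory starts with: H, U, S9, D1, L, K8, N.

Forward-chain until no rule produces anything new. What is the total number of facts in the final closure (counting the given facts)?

Round 1 fires (ii), (v), giving M, A.
Round 2 fires (iv), giving V1.
Round 3 fires (vii), giving C5.
Round 4 fires (vi), (viii), giving T, G.
Round 5 fires (i), giving J4.
Round 6 fires (ix), giving Q6.
Closure: {A, C5, D1, G, H, J4, K8, L, M, N, Q6, S9, T, U, V1} — 15 facts.

15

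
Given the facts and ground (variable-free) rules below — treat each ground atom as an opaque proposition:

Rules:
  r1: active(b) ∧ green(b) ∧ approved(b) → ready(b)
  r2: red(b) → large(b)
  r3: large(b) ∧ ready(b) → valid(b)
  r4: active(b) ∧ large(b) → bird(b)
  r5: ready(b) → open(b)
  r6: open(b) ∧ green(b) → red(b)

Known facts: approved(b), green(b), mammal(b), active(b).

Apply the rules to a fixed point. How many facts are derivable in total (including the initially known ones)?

Round 1: r1 [active(b) ∧ green(b) ∧ approved(b) → ready(b)]. New: ready(b).
Round 2: r5 [ready(b) → open(b)]. New: open(b).
Round 3: r6 [open(b) ∧ green(b) → red(b)]. New: red(b).
Round 4: r2 [red(b) → large(b)]. New: large(b).
Round 5: r3 [large(b) ∧ ready(b) → valid(b)]; r4 [active(b) ∧ large(b) → bird(b)]. New: valid(b), bird(b).
Closure: {active(b), approved(b), bird(b), green(b), large(b), mammal(b), open(b), ready(b), red(b), valid(b)} — 10 facts.

10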